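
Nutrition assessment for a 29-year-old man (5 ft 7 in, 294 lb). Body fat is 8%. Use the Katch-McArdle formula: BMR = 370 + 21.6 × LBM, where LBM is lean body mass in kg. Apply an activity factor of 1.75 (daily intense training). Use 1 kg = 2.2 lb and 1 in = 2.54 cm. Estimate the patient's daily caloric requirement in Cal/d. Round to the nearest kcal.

5295 Cal/d

Convert to metric: weight = 294 ÷ 2.2 = 133.6364 kg; height = (5×12 + 7) × 2.54 = 67 × 2.54 = 170.18 cm.
LBM = 133.6364 × (1 − 0.08) = 122.9455 kg. Katch-McArdle: BMR = 370 + 21.6 × 122.9455 = 3025.6218 kcal/day.
TEE = BMR × activity factor = 3025.6218 × 1.75 = 5294.8382 kcal/day.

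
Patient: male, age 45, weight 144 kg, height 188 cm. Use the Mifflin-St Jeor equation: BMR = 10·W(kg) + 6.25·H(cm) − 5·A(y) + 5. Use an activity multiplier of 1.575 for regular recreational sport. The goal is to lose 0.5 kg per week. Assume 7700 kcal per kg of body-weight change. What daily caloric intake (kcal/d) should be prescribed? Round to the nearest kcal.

3222 kcal/d

Mifflin-St Jeor (male): BMR = 10(144) + 6.25(188) − 5(45) + 5 = 1440 + 1175 − 225 + 5 = 2395 kcal/day.
TEE = 2395 × 1.575 = 3772.125 kcal/day.
Required daily deficit = 0.5 × 7700 ÷ 7 = 550 kcal/day.
Target intake = 3772.125 − 550 = 3222.125 kcal/day.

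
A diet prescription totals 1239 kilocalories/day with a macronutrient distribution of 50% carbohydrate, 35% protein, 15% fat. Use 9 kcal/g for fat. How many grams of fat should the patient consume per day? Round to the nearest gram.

21 g/day

Fat energy = 15% × 1239 = 185.85 kcal.
At 9 kcal/g: 185.85 ÷ 9 = 20.65 g.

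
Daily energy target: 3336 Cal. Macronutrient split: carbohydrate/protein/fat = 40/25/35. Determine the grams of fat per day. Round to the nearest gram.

Fat energy = 35% × 3336 = 1167.6 kcal.
At 9 kcal/g: 1167.6 ÷ 9 = 129.7333 g.

130 g/day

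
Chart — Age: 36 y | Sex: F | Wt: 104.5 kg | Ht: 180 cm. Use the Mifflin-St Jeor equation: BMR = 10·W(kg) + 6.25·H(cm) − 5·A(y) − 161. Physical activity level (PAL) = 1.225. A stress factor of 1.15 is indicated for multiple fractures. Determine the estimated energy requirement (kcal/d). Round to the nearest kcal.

Mifflin-St Jeor (female): BMR = 10(104.5) + 6.25(180) − 5(36) − 161 = 1045 + 1125 − 180 − 161 = 1829 kcal/day.
TEE = BMR × activity factor = 1829 × 1.225 = 2240.525 kcal/day.
Apply stress factor: 2240.525 × 1.15 = 2576.6038 kcal/day.

2577 kcal/d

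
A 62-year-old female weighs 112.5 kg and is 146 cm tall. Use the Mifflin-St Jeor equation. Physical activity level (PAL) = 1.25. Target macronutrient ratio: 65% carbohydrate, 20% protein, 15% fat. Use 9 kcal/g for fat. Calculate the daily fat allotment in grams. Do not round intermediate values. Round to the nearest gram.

Mifflin-St Jeor (female): BMR = 10(112.5) + 6.25(146) − 5(62) − 161 = 1125 + 912.5 − 310 − 161 = 1566.5 kcal/day.
TEE = 1566.5 × 1.25 = 1958.125 kcal/day.
Fat energy = 15% × 1958.125 = 293.7188 kcal.
Fat = 293.7188 ÷ 9 kcal/g = 32.6354 g.

33 g/day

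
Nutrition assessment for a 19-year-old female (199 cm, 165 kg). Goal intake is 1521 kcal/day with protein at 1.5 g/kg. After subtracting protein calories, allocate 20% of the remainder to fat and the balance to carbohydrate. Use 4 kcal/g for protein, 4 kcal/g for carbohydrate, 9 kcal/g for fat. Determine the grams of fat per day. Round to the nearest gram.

12 g/day

Protein = 1.5 × 165 = 247.5 g → 247.5 × 4 = 990 kcal.
Non-protein calories = 1521 − 990 = 531 kcal.
Fat: 20% × 531 = 106.2 kcal; carbohydrate: 424.8 kcal.
Fat: 106.2 kcal ÷ 9 kcal/g = 11.8 g.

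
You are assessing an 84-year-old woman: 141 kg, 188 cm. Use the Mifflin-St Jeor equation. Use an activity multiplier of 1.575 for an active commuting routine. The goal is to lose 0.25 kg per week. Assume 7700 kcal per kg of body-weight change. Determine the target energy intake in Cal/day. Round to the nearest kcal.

2881 Cal/day

Mifflin-St Jeor (female): BMR = 10(141) + 6.25(188) − 5(84) − 161 = 1410 + 1175 − 420 − 161 = 2004 kcal/day.
TEE = 2004 × 1.575 = 3156.3 kcal/day.
Required daily deficit = 0.25 × 7700 ÷ 7 = 275 kcal/day.
Target intake = 3156.3 − 275 = 2881.3 kcal/day.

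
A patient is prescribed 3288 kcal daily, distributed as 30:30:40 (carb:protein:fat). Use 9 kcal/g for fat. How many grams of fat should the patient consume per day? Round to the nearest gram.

Fat energy = 40% × 3288 = 1315.2 kcal.
At 9 kcal/g: 1315.2 ÷ 9 = 146.1333 g.

146 g/day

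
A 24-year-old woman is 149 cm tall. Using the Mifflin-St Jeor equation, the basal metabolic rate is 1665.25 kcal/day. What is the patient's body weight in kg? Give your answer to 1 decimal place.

101.5 kg

1665.25 = 10·W + 6.25(149) − 5(24) − 161
10·W = 1665.25 − 650.25 = 1015, so W = 101.5 kg.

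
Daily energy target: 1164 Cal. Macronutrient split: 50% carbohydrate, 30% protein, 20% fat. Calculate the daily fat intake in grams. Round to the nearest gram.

Fat energy = 20% × 1164 = 232.8 kcal.
At 9 kcal/g: 232.8 ÷ 9 = 25.8667 g.

26 g/day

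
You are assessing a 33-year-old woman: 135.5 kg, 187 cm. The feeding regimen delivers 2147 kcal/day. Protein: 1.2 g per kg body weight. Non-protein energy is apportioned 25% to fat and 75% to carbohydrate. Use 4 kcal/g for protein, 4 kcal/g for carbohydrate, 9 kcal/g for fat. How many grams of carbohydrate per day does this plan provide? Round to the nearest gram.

281 g/day

Protein = 1.2 × 135.5 = 162.6 g → 162.6 × 4 = 650.4 kcal.
Non-protein calories = 2147 − 650.4 = 1496.6 kcal.
Fat: 25% × 1496.6 = 374.15 kcal; carbohydrate: 1122.45 kcal.
Carbohydrate: 1122.45 kcal ÷ 4 kcal/g = 280.6125 g.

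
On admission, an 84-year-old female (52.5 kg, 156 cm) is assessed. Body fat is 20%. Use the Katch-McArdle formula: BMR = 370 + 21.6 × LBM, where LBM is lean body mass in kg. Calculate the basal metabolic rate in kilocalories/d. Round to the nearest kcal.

LBM = 52.5 × (1 − 0.2) = 42 kg. Katch-McArdle: BMR = 370 + 21.6 × 42 = 1277.2 kcal/day.

1277 kilocalories/d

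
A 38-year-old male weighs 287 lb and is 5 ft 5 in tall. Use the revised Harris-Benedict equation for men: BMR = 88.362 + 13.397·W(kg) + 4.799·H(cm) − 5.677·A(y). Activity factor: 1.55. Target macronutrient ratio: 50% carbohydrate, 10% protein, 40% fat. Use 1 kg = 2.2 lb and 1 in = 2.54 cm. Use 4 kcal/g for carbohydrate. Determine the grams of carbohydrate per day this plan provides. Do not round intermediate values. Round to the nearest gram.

467 g/day

Convert to metric: weight = 287 ÷ 2.2 = 130.4545 kg; height = (5×12 + 5) × 2.54 = 65 × 2.54 = 165.1 cm.
Harris-Benedict: BMR = 88.362 + 13.397(130.4545) + 4.799(165.1) − 5.677(38) = 2412.6504 kcal/day.
TEE = 2412.6504 × 1.55 = 3739.6082 kcal/day.
Carbohydrate energy = 50% × 3739.6082 = 1869.8041 kcal.
Carbohydrate = 1869.8041 ÷ 4 kcal/g = 467.451 g.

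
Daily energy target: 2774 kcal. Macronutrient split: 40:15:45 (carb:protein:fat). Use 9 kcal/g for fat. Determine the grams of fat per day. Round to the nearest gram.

139 g/day

Fat energy = 45% × 2774 = 1248.3 kcal.
At 9 kcal/g: 1248.3 ÷ 9 = 138.7 g.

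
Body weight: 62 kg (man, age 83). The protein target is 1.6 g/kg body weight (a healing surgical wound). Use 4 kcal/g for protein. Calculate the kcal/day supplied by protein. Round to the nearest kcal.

Protein = 1.6 g/kg × 62 kg = 99.2 g/day.
Protein energy = 99.2 g × 4 kcal/g = 396.8 kcal/day.

397 kcal/day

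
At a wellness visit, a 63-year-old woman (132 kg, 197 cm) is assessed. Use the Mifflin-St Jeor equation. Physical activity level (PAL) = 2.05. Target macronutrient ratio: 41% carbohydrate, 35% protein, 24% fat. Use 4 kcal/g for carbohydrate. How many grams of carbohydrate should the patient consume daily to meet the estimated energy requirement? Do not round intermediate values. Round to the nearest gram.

436 g/day

Mifflin-St Jeor (female): BMR = 10(132) + 6.25(197) − 5(63) − 161 = 1320 + 1231.25 − 315 − 161 = 2075.25 kcal/day.
TEE = 2075.25 × 2.05 = 4254.2625 kcal/day.
Carbohydrate energy = 41% × 4254.2625 = 1744.2476 kcal.
Carbohydrate = 1744.2476 ÷ 4 kcal/g = 436.0619 g.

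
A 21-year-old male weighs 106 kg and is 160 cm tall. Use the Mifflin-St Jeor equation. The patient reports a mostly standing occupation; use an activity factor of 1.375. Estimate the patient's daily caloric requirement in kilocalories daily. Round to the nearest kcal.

Mifflin-St Jeor (male): BMR = 10(106) + 6.25(160) − 5(21) + 5 = 1060 + 1000 − 105 + 5 = 1960 kcal/day.
TEE = BMR × activity factor = 1960 × 1.375 = 2695 kcal/day.

2695 kilocalories daily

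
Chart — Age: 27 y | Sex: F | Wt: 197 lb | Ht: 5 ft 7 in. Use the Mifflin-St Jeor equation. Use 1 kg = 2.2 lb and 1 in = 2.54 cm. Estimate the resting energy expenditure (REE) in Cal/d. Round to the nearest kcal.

1663 Cal/d

Convert to metric: weight = 197 ÷ 2.2 = 89.5455 kg; height = (5×12 + 7) × 2.54 = 67 × 2.54 = 170.18 cm.
Mifflin-St Jeor (female): BMR = 10(89.5455) + 6.25(170.18) − 5(27) − 161 = 895.4545 + 1063.625 − 135 − 161 = 1663.0795 kcal/day.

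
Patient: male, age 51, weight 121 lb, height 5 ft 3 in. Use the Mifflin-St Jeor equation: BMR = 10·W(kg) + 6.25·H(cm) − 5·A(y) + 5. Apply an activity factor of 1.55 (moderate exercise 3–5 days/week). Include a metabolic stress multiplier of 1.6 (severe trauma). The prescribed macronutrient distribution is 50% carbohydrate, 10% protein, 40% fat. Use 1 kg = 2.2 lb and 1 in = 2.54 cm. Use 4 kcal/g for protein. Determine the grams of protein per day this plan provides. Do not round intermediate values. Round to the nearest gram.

Convert to metric: weight = 121 ÷ 2.2 = 55 kg; height = (5×12 + 3) × 2.54 = 63 × 2.54 = 160.02 cm.
Mifflin-St Jeor (male): BMR = 10(55) + 6.25(160.02) − 5(51) + 5 = 550 + 1000.125 − 255 + 5 = 1300.125 kcal/day.
TEE = 1300.125 × 1.55 = 2015.1938 kcal/day.
With stress factor 1.6: 2015.1938 × 1.6 = 3224.31 kcal/day.
Protein energy = 10% × 3224.31 = 322.431 kcal.
Protein = 322.431 ÷ 4 kcal/g = 80.6078 g.

81 g/day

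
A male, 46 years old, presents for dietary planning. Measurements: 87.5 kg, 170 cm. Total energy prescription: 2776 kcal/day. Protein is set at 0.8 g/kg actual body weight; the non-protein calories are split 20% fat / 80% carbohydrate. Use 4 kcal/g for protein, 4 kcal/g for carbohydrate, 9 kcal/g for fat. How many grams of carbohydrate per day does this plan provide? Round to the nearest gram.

499 g/day

Protein = 0.8 × 87.5 = 70 g → 70 × 4 = 280 kcal.
Non-protein calories = 2776 − 280 = 2496 kcal.
Fat: 20% × 2496 = 499.2 kcal; carbohydrate: 1996.8 kcal.
Carbohydrate: 1996.8 kcal ÷ 4 kcal/g = 499.2 g.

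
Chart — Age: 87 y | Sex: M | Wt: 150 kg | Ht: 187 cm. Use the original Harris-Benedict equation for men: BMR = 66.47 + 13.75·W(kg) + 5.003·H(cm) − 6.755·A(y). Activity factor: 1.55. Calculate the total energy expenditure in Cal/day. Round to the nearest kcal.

Harris-Benedict: BMR = 66.47 + 13.75(150) + 5.003(187) − 6.755(87) = 2476.846 kcal/day.
TEE = BMR × activity factor = 2476.846 × 1.55 = 3839.1113 kcal/day.

3839 Cal/day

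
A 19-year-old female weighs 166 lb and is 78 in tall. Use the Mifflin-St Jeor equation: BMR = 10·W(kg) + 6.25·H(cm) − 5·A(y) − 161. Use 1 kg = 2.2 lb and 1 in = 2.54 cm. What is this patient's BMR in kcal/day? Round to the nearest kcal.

Convert to metric: weight = 166 ÷ 2.2 = 75.4545 kg; height = 78 × 2.54 = 198.12 cm.
Mifflin-St Jeor (female): BMR = 10(75.4545) + 6.25(198.12) − 5(19) − 161 = 754.5455 + 1238.25 − 95 − 161 = 1736.7955 kcal/day.

1737 kcal/day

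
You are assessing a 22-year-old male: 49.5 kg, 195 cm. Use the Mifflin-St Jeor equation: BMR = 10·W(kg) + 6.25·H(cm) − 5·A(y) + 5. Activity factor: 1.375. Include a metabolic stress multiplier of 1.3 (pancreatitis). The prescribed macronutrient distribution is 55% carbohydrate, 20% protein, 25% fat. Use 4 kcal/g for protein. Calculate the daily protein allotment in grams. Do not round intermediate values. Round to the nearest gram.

144 g/day

Mifflin-St Jeor (male): BMR = 10(49.5) + 6.25(195) − 5(22) + 5 = 495 + 1218.75 − 110 + 5 = 1608.75 kcal/day.
TEE = 1608.75 × 1.375 = 2212.0313 kcal/day.
With stress factor 1.3: 2212.0313 × 1.3 = 2875.6406 kcal/day.
Protein energy = 20% × 2875.6406 = 575.1281 kcal.
Protein = 575.1281 ÷ 4 kcal/g = 143.782 g.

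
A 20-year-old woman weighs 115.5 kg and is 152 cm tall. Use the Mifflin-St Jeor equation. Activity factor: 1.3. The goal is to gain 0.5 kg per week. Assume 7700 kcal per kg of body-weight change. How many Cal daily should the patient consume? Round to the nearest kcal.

2947 Cal daily

Mifflin-St Jeor (female): BMR = 10(115.5) + 6.25(152) − 5(20) − 161 = 1155 + 950 − 100 − 161 = 1844 kcal/day.
TEE = 1844 × 1.3 = 2397.2 kcal/day.
Required daily surplus = 0.5 × 7700 ÷ 7 = 550 kcal/day.
Target intake = 2397.2 + 550 = 2947.2 kcal/day.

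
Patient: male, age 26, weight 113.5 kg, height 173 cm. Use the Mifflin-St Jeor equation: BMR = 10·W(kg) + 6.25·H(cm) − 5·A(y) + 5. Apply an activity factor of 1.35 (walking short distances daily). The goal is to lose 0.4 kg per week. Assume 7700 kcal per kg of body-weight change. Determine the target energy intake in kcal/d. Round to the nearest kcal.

Mifflin-St Jeor (male): BMR = 10(113.5) + 6.25(173) − 5(26) + 5 = 1135 + 1081.25 − 130 + 5 = 2091.25 kcal/day.
TEE = 2091.25 × 1.35 = 2823.1875 kcal/day.
Required daily deficit = 0.4 × 7700 ÷ 7 = 440 kcal/day.
Target intake = 2823.1875 − 440 = 2383.1875 kcal/day.

2383 kcal/d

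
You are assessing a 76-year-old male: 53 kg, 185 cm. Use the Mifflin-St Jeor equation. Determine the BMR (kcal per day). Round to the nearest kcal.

Mifflin-St Jeor (male): BMR = 10(53) + 6.25(185) − 5(76) + 5 = 530 + 1156.25 − 380 + 5 = 1311.25 kcal/day.

1311 kcal per day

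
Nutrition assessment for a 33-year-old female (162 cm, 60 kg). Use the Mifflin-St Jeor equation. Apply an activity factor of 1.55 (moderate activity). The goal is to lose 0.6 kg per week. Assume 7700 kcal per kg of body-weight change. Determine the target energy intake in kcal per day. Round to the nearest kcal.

1334 kcal per day

Mifflin-St Jeor (female): BMR = 10(60) + 6.25(162) − 5(33) − 161 = 600 + 1012.5 − 165 − 161 = 1286.5 kcal/day.
TEE = 1286.5 × 1.55 = 1994.075 kcal/day.
Required daily deficit = 0.6 × 7700 ÷ 7 = 660 kcal/day.
Target intake = 1994.075 − 660 = 1334.075 kcal/day.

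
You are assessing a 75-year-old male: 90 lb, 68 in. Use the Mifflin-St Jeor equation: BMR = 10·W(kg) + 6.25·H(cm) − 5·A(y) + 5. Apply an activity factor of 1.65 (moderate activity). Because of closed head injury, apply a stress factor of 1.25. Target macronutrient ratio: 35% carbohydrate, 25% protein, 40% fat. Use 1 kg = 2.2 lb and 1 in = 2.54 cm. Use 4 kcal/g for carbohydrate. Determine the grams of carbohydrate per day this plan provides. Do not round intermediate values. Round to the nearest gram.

Convert to metric: weight = 90 ÷ 2.2 = 40.9091 kg; height = 68 × 2.54 = 172.72 cm.
Mifflin-St Jeor (male): BMR = 10(40.9091) + 6.25(172.72) − 5(75) + 5 = 409.0909 + 1079.5 − 375 + 5 = 1118.5909 kcal/day.
TEE = 1118.5909 × 1.65 = 1845.675 kcal/day.
With stress factor 1.25: 1845.675 × 1.25 = 2307.0938 kcal/day.
Carbohydrate energy = 35% × 2307.0938 = 807.4828 kcal.
Carbohydrate = 807.4828 ÷ 4 kcal/g = 201.8707 g.

202 g/day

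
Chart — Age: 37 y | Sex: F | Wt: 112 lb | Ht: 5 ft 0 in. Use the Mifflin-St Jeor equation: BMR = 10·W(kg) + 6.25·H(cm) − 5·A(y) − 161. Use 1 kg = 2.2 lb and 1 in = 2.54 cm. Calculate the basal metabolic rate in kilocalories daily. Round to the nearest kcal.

Convert to metric: weight = 112 ÷ 2.2 = 50.9091 kg; height = (5×12 + 0) × 2.54 = 60 × 2.54 = 152.4 cm.
Mifflin-St Jeor (female): BMR = 10(50.9091) + 6.25(152.4) − 5(37) − 161 = 509.0909 + 952.5 − 185 − 161 = 1115.5909 kcal/day.

1116 kilocalories daily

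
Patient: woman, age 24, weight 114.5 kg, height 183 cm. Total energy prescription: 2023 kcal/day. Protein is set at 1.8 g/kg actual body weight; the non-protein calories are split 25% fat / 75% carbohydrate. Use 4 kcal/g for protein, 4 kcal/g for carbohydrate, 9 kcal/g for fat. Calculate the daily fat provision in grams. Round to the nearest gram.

Protein = 1.8 × 114.5 = 206.1 g → 206.1 × 4 = 824.4 kcal.
Non-protein calories = 2023 − 824.4 = 1198.6 kcal.
Fat: 25% × 1198.6 = 299.65 kcal; carbohydrate: 898.95 kcal.
Fat: 299.65 kcal ÷ 9 kcal/g = 33.2944 g.

33 g/day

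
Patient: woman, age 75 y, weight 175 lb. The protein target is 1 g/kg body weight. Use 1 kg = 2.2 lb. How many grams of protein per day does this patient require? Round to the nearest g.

Weight in kg = 175 ÷ 2.2 = 79.5455 kg.
Protein = 1 g/kg × 79.5455 kg = 79.5455 g/day.

80 g/day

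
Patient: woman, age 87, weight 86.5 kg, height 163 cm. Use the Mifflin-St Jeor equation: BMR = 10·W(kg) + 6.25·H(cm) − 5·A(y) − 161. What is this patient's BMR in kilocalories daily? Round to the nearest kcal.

Mifflin-St Jeor (female): BMR = 10(86.5) + 6.25(163) − 5(87) − 161 = 865 + 1018.75 − 435 − 161 = 1287.75 kcal/day.

1288 kilocalories daily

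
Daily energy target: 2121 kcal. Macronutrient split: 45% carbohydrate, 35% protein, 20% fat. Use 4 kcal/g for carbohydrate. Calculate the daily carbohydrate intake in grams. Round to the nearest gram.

239 g/day

Carbohydrate energy = 45% × 2121 = 954.45 kcal.
At 4 kcal/g: 954.45 ÷ 4 = 238.6125 g.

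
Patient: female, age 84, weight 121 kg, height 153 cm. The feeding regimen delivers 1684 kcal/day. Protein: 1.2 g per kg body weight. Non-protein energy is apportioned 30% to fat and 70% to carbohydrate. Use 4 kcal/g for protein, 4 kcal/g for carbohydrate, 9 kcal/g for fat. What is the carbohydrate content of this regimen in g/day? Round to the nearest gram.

Protein = 1.2 × 121 = 145.2 g → 145.2 × 4 = 580.8 kcal.
Non-protein calories = 1684 − 580.8 = 1103.2 kcal.
Fat: 30% × 1103.2 = 330.96 kcal; carbohydrate: 772.24 kcal.
Carbohydrate: 772.24 kcal ÷ 4 kcal/g = 193.06 g.

193 g/day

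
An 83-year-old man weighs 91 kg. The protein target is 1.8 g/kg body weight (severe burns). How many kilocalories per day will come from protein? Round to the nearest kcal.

655 kcal/day

Protein = 1.8 g/kg × 91 kg = 163.8 g/day.
Protein energy = 163.8 g × 4 kcal/g = 655.2 kcal/day.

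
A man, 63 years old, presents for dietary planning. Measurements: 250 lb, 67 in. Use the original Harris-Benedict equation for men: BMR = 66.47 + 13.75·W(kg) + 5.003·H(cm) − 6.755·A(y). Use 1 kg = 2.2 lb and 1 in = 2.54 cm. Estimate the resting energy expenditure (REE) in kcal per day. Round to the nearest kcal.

2055 kcal per day

Convert to metric: weight = 250 ÷ 2.2 = 113.6364 kg; height = 67 × 2.54 = 170.18 cm.
Harris-Benedict: BMR = 66.47 + 13.75(113.6364) + 5.003(170.18) − 6.755(63) = 2054.8155 kcal/day.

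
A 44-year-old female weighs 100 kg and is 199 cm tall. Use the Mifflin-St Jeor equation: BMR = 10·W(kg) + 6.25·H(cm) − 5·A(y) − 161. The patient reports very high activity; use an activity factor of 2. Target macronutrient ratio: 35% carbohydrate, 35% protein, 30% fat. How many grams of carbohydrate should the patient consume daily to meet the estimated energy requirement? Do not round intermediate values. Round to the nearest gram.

326 g/day

Mifflin-St Jeor (female): BMR = 10(100) + 6.25(199) − 5(44) − 161 = 1000 + 1243.75 − 220 − 161 = 1862.75 kcal/day.
TEE = 1862.75 × 2 = 3725.5 kcal/day.
Carbohydrate energy = 35% × 3725.5 = 1303.925 kcal.
Carbohydrate = 1303.925 ÷ 4 kcal/g = 325.9813 g.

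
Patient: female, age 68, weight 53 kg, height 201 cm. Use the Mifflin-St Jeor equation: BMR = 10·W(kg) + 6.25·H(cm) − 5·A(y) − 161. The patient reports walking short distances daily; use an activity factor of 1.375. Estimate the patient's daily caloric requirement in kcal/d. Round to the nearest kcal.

1767 kcal/d

Mifflin-St Jeor (female): BMR = 10(53) + 6.25(201) − 5(68) − 161 = 530 + 1256.25 − 340 − 161 = 1285.25 kcal/day.
TEE = BMR × activity factor = 1285.25 × 1.375 = 1767.2188 kcal/day.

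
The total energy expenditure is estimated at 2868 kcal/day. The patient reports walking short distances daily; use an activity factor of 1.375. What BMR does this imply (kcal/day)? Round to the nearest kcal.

BMR = TEE ÷ activity factor = 2868 ÷ 1.375 = 2085.8182 kcal/day.

2086 kcal/day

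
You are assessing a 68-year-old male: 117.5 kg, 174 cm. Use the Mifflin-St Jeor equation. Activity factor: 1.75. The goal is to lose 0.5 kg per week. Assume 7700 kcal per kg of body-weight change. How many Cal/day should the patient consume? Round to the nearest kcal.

2823 Cal/day

Mifflin-St Jeor (male): BMR = 10(117.5) + 6.25(174) − 5(68) + 5 = 1175 + 1087.5 − 340 + 5 = 1927.5 kcal/day.
TEE = 1927.5 × 1.75 = 3373.125 kcal/day.
Required daily deficit = 0.5 × 7700 ÷ 7 = 550 kcal/day.
Target intake = 3373.125 − 550 = 2823.125 kcal/day.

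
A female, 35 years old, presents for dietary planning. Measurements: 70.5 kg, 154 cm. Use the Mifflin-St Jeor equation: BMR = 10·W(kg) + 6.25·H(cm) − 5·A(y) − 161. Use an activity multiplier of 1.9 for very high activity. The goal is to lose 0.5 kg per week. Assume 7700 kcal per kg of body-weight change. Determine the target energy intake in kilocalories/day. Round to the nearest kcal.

Mifflin-St Jeor (female): BMR = 10(70.5) + 6.25(154) − 5(35) − 161 = 705 + 962.5 − 175 − 161 = 1331.5 kcal/day.
TEE = 1331.5 × 1.9 = 2529.85 kcal/day.
Required daily deficit = 0.5 × 7700 ÷ 7 = 550 kcal/day.
Target intake = 2529.85 − 550 = 1979.85 kcal/day.

1980 kilocalories/day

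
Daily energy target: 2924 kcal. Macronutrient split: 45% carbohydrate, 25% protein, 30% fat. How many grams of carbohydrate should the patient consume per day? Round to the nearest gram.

329 g/day

Carbohydrate energy = 45% × 2924 = 1315.8 kcal.
At 4 kcal/g: 1315.8 ÷ 4 = 328.95 g.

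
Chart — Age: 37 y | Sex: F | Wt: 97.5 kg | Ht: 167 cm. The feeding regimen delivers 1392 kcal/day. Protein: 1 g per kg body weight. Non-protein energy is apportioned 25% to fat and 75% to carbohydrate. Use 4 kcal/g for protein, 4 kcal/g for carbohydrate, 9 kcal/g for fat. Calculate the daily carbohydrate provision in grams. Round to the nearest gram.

Protein = 1 × 97.5 = 97.5 g → 97.5 × 4 = 390 kcal.
Non-protein calories = 1392 − 390 = 1002 kcal.
Fat: 25% × 1002 = 250.5 kcal; carbohydrate: 751.5 kcal.
Carbohydrate: 751.5 kcal ÷ 4 kcal/g = 187.875 g.

188 g/day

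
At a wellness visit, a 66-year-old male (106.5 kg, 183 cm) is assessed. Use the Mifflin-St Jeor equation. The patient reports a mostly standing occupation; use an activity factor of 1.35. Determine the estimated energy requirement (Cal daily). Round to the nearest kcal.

Mifflin-St Jeor (male): BMR = 10(106.5) + 6.25(183) − 5(66) + 5 = 1065 + 1143.75 − 330 + 5 = 1883.75 kcal/day.
TEE = BMR × activity factor = 1883.75 × 1.35 = 2543.0625 kcal/day.

2543 Cal daily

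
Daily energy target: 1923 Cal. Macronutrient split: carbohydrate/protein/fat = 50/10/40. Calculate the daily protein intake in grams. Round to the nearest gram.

48 g/day

Protein energy = 10% × 1923 = 192.3 kcal.
At 4 kcal/g: 192.3 ÷ 4 = 48.075 g.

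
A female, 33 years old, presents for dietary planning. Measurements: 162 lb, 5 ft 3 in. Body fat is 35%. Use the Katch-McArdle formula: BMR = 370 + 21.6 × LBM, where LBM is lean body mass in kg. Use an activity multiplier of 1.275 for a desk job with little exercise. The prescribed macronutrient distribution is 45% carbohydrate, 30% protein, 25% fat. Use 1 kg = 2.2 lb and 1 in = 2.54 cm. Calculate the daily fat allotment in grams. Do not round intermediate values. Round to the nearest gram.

50 g/day

Convert to metric: weight = 162 ÷ 2.2 = 73.6364 kg; height = (5×12 + 3) × 2.54 = 63 × 2.54 = 160.02 cm.
LBM = 73.6364 × (1 − 0.35) = 47.8636 kg. Katch-McArdle: BMR = 370 + 21.6 × 47.8636 = 1403.8545 kcal/day.
TEE = 1403.8545 × 1.275 = 1789.9145 kcal/day.
Fat energy = 25% × 1789.9145 = 447.4786 kcal.
Fat = 447.4786 ÷ 9 kcal/g = 49.7198 g.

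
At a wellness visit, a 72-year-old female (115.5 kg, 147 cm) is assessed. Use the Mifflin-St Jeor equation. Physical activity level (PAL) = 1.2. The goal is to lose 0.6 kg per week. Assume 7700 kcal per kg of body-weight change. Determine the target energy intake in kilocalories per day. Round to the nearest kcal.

1203 kilocalories per day

Mifflin-St Jeor (female): BMR = 10(115.5) + 6.25(147) − 5(72) − 161 = 1155 + 918.75 − 360 − 161 = 1552.75 kcal/day.
TEE = 1552.75 × 1.2 = 1863.3 kcal/day.
Required daily deficit = 0.6 × 7700 ÷ 7 = 660 kcal/day.
Target intake = 1863.3 − 660 = 1203.3 kcal/day.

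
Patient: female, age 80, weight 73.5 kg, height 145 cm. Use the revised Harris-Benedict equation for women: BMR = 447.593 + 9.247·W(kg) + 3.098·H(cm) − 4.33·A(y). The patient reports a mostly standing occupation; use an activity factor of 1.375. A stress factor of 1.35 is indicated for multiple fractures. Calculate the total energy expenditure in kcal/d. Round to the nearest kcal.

2283 kcal/d

Harris-Benedict: BMR = 447.593 + 9.247(73.5) + 3.098(145) − 4.33(80) = 1230.0575 kcal/day.
TEE = BMR × activity factor = 1230.0575 × 1.375 = 1691.3291 kcal/day.
Apply stress factor: 1691.3291 × 1.35 = 2283.2942 kcal/day.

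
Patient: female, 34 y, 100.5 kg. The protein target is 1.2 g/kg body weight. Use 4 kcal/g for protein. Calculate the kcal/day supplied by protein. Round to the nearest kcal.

Protein = 1.2 g/kg × 100.5 kg = 120.6 g/day.
Protein energy = 120.6 g × 4 kcal/g = 482.4 kcal/day.

482 kcal/day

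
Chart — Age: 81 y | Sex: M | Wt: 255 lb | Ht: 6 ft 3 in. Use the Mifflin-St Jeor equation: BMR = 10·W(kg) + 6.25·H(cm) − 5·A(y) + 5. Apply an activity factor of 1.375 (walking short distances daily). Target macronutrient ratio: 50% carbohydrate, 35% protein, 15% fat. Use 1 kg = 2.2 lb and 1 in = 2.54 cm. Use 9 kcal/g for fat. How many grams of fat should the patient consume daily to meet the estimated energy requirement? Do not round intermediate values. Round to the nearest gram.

Convert to metric: weight = 255 ÷ 2.2 = 115.9091 kg; height = (6×12 + 3) × 2.54 = 75 × 2.54 = 190.5 cm.
Mifflin-St Jeor (male): BMR = 10(115.9091) + 6.25(190.5) − 5(81) + 5 = 1159.0909 + 1190.625 − 405 + 5 = 1949.7159 kcal/day.
TEE = 1949.7159 × 1.375 = 2680.8594 kcal/day.
Fat energy = 15% × 2680.8594 = 402.1289 kcal.
Fat = 402.1289 ÷ 9 kcal/g = 44.681 g.

45 g/day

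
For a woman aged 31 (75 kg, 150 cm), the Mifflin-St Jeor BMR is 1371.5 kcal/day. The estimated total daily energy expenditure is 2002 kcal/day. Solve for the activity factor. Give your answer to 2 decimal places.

Activity factor = TEE ÷ BMR = 2002 ÷ 1371.5 = 1.46.

1.46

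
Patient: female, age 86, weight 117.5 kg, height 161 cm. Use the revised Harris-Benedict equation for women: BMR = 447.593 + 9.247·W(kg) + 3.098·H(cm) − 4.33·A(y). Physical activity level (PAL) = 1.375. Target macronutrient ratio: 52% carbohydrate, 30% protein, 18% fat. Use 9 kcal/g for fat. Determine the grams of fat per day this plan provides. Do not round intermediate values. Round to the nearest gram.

46 g/day

Harris-Benedict: BMR = 447.593 + 9.247(117.5) + 3.098(161) − 4.33(86) = 1660.5135 kcal/day.
TEE = 1660.5135 × 1.375 = 2283.2061 kcal/day.
Fat energy = 18% × 2283.2061 = 410.9771 kcal.
Fat = 410.9771 ÷ 9 kcal/g = 45.6641 g.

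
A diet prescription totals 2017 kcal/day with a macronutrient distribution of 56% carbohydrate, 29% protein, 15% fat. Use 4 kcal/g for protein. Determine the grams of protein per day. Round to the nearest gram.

Protein energy = 29% × 2017 = 584.93 kcal.
At 4 kcal/g: 584.93 ÷ 4 = 146.2325 g.

146 g/day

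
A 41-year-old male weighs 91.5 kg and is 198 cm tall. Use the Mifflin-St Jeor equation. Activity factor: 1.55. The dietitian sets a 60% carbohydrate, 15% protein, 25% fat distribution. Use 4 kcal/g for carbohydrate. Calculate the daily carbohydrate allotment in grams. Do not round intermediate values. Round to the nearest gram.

Mifflin-St Jeor (male): BMR = 10(91.5) + 6.25(198) − 5(41) + 5 = 915 + 1237.5 − 205 + 5 = 1952.5 kcal/day.
TEE = 1952.5 × 1.55 = 3026.375 kcal/day.
Carbohydrate energy = 60% × 3026.375 = 1815.825 kcal.
Carbohydrate = 1815.825 ÷ 4 kcal/g = 453.9563 g.

454 g/day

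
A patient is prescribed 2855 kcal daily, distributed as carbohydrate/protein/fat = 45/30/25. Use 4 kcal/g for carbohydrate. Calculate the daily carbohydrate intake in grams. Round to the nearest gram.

321 g/day

Carbohydrate energy = 45% × 2855 = 1284.75 kcal.
At 4 kcal/g: 1284.75 ÷ 4 = 321.1875 g.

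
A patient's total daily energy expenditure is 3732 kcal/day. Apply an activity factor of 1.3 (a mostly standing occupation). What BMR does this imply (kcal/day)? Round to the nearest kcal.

2871 kcal/day

BMR = TEE ÷ activity factor = 3732 ÷ 1.3 = 2870.7692 kcal/day.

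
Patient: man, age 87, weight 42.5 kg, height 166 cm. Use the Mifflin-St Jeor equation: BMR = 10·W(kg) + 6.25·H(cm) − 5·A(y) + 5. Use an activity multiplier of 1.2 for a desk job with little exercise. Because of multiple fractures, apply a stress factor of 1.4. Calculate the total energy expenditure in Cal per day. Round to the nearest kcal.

Mifflin-St Jeor (male): BMR = 10(42.5) + 6.25(166) − 5(87) + 5 = 425 + 1037.5 − 435 + 5 = 1032.5 kcal/day.
TEE = BMR × activity factor = 1032.5 × 1.2 = 1239 kcal/day.
Apply stress factor: 1239 × 1.4 = 1734.6 kcal/day.

1735 Cal per day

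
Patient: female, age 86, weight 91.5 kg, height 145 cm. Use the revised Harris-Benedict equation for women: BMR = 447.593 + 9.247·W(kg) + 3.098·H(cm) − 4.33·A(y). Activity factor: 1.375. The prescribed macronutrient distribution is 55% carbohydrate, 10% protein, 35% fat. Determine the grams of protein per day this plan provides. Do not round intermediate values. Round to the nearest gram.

Harris-Benedict: BMR = 447.593 + 9.247(91.5) + 3.098(145) − 4.33(86) = 1370.5235 kcal/day.
TEE = 1370.5235 × 1.375 = 1884.4698 kcal/day.
Protein energy = 10% × 1884.4698 = 188.447 kcal.
Protein = 188.447 ÷ 4 kcal/g = 47.1117 g.

47 g/day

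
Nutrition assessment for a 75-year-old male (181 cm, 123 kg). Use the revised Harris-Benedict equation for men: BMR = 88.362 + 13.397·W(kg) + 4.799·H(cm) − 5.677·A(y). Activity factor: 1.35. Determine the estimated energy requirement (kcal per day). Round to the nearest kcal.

Harris-Benedict: BMR = 88.362 + 13.397(123) + 4.799(181) − 5.677(75) = 2179.037 kcal/day.
TEE = BMR × activity factor = 2179.037 × 1.35 = 2941.7 kcal/day.

2942 kcal per day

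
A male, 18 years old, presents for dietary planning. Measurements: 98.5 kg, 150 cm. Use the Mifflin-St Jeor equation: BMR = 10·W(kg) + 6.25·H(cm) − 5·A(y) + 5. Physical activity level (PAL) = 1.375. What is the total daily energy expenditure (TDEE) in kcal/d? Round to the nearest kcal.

2527 kcal/d

Mifflin-St Jeor (male): BMR = 10(98.5) + 6.25(150) − 5(18) + 5 = 985 + 937.5 − 90 + 5 = 1837.5 kcal/day.
TEE = BMR × activity factor = 1837.5 × 1.375 = 2526.5625 kcal/day.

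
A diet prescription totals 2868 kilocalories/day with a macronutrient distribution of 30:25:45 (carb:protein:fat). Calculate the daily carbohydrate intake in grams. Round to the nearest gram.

215 g/day

Carbohydrate energy = 30% × 2868 = 860.4 kcal.
At 4 kcal/g: 860.4 ÷ 4 = 215.1 g.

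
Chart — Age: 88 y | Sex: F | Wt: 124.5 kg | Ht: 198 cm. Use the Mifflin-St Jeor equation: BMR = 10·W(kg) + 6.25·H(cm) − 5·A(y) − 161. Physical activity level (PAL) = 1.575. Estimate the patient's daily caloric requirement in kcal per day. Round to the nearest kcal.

Mifflin-St Jeor (female): BMR = 10(124.5) + 6.25(198) − 5(88) − 161 = 1245 + 1237.5 − 440 − 161 = 1881.5 kcal/day.
TEE = BMR × activity factor = 1881.5 × 1.575 = 2963.3625 kcal/day.

2963 kcal per day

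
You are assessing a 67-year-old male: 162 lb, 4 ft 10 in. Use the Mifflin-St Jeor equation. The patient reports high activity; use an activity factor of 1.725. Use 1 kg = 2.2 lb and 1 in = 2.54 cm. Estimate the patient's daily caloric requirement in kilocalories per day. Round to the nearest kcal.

Convert to metric: weight = 162 ÷ 2.2 = 73.6364 kg; height = (4×12 + 10) × 2.54 = 58 × 2.54 = 147.32 cm.
Mifflin-St Jeor (male): BMR = 10(73.6364) + 6.25(147.32) − 5(67) + 5 = 736.3636 + 920.75 − 335 + 5 = 1327.1136 kcal/day.
TEE = BMR × activity factor = 1327.1136 × 1.725 = 2289.271 kcal/day.

2289 kilocalories per day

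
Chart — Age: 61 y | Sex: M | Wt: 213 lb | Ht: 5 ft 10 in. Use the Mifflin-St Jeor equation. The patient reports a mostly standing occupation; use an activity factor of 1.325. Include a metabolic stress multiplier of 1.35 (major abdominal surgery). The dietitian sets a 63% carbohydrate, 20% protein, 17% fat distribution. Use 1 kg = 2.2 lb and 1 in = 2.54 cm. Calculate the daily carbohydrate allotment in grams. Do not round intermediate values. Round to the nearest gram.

Convert to metric: weight = 213 ÷ 2.2 = 96.8182 kg; height = (5×12 + 10) × 2.54 = 70 × 2.54 = 177.8 cm.
Mifflin-St Jeor (male): BMR = 10(96.8182) + 6.25(177.8) − 5(61) + 5 = 968.1818 + 1111.25 − 305 + 5 = 1779.4318 kcal/day.
TEE = 1779.4318 × 1.325 = 2357.7472 kcal/day.
With stress factor 1.35: 2357.7472 × 1.35 = 3182.9587 kcal/day.
Carbohydrate energy = 63% × 3182.9587 = 2005.264 kcal.
Carbohydrate = 2005.264 ÷ 4 kcal/g = 501.316 g.

501 g/day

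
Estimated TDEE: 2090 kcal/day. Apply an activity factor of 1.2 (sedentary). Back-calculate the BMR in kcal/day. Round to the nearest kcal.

BMR = TEE ÷ activity factor = 2090 ÷ 1.2 = 1741.6667 kcal/day.

1742 kcal/day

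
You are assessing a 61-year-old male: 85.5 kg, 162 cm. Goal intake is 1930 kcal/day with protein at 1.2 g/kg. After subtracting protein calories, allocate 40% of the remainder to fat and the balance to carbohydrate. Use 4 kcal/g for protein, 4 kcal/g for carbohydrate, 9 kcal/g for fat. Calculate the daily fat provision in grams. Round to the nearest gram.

Protein = 1.2 × 85.5 = 102.6 g → 102.6 × 4 = 410.4 kcal.
Non-protein calories = 1930 − 410.4 = 1519.6 kcal.
Fat: 40% × 1519.6 = 607.84 kcal; carbohydrate: 911.76 kcal.
Fat: 607.84 kcal ÷ 9 kcal/g = 67.5378 g.

68 g/day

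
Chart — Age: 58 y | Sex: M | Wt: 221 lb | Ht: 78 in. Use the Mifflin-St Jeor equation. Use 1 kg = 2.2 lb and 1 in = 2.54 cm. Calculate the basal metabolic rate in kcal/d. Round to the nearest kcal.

Convert to metric: weight = 221 ÷ 2.2 = 100.4545 kg; height = 78 × 2.54 = 198.12 cm.
Mifflin-St Jeor (male): BMR = 10(100.4545) + 6.25(198.12) − 5(58) + 5 = 1004.5455 + 1238.25 − 290 + 5 = 1957.7955 kcal/day.

1958 kcal/d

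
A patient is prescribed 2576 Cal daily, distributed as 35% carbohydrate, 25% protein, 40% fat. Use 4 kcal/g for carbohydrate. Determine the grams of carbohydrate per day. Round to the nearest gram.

225 g/day

Carbohydrate energy = 35% × 2576 = 901.6 kcal.
At 4 kcal/g: 901.6 ÷ 4 = 225.4 g.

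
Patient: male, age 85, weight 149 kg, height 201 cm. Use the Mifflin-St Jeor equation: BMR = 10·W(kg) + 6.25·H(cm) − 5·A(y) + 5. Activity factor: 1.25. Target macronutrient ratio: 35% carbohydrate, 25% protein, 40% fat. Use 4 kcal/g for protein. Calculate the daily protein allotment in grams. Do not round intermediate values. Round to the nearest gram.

182 g/day

Mifflin-St Jeor (male): BMR = 10(149) + 6.25(201) − 5(85) + 5 = 1490 + 1256.25 − 425 + 5 = 2326.25 kcal/day.
TEE = 2326.25 × 1.25 = 2907.8125 kcal/day.
Protein energy = 25% × 2907.8125 = 726.9531 kcal.
Protein = 726.9531 ÷ 4 kcal/g = 181.7383 g.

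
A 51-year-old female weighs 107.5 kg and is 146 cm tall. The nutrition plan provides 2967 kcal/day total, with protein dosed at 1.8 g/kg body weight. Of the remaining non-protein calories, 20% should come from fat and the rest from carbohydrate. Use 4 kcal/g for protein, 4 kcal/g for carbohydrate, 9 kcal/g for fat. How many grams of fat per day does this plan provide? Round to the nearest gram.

49 g/day

Protein = 1.8 × 107.5 = 193.5 g → 193.5 × 4 = 774 kcal.
Non-protein calories = 2967 − 774 = 2193 kcal.
Fat: 20% × 2193 = 438.6 kcal; carbohydrate: 1754.4 kcal.
Fat: 438.6 kcal ÷ 9 kcal/g = 48.7333 g.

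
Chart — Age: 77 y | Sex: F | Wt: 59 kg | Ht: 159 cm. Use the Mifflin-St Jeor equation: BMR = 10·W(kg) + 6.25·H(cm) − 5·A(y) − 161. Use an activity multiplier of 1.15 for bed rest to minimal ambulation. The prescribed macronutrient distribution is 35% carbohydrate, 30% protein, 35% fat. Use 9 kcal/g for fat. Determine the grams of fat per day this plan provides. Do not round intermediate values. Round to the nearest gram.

Mifflin-St Jeor (female): BMR = 10(59) + 6.25(159) − 5(77) − 161 = 590 + 993.75 − 385 − 161 = 1037.75 kcal/day.
TEE = 1037.75 × 1.15 = 1193.4125 kcal/day.
Fat energy = 35% × 1193.4125 = 417.6944 kcal.
Fat = 417.6944 ÷ 9 kcal/g = 46.4105 g.

46 g/day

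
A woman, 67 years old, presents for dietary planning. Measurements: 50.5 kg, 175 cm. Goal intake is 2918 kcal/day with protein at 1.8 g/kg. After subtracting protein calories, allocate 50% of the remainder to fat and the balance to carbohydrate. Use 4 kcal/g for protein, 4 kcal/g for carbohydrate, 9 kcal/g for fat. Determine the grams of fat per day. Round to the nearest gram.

Protein = 1.8 × 50.5 = 90.9 g → 90.9 × 4 = 363.6 kcal.
Non-protein calories = 2918 − 363.6 = 2554.4 kcal.
Fat: 50% × 2554.4 = 1277.2 kcal; carbohydrate: 1277.2 kcal.
Fat: 1277.2 kcal ÷ 9 kcal/g = 141.9111 g.

142 g/day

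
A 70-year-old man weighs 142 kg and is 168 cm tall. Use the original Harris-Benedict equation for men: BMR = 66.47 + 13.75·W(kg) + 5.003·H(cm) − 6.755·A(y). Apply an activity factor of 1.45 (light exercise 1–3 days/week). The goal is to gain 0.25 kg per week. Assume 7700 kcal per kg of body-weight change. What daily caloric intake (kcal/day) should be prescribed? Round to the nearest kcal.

Harris-Benedict: BMR = 66.47 + 13.75(142) + 5.003(168) − 6.755(70) = 2386.624 kcal/day.
TEE = 2386.624 × 1.45 = 3460.6048 kcal/day.
Required daily surplus = 0.25 × 7700 ÷ 7 = 275 kcal/day.
Target intake = 3460.6048 + 275 = 3735.6048 kcal/day.

3736 kcal/day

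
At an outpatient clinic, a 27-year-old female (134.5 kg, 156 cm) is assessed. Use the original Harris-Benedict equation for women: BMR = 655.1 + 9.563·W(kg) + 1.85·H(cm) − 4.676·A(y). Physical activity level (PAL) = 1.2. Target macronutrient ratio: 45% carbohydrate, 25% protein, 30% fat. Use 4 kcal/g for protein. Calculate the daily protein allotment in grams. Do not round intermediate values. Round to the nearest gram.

158 g/day

Harris-Benedict: BMR = 655.1 + 9.563(134.5) + 1.85(156) − 4.676(27) = 2103.6715 kcal/day.
TEE = 2103.6715 × 1.2 = 2524.4058 kcal/day.
Protein energy = 25% × 2524.4058 = 631.1015 kcal.
Protein = 631.1015 ÷ 4 kcal/g = 157.7754 g.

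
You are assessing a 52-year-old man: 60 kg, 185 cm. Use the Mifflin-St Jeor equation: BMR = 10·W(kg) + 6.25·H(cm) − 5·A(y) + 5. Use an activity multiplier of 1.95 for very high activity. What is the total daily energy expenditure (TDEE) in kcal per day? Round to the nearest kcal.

Mifflin-St Jeor (male): BMR = 10(60) + 6.25(185) − 5(52) + 5 = 600 + 1156.25 − 260 + 5 = 1501.25 kcal/day.
TEE = BMR × activity factor = 1501.25 × 1.95 = 2927.4375 kcal/day.

2927 kcal per day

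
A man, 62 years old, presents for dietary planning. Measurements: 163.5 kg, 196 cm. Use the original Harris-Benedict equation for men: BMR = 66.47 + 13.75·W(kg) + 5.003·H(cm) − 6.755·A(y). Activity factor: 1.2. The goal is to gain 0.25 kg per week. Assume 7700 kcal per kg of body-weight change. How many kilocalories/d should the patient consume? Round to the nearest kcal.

3727 kilocalories/d

Harris-Benedict: BMR = 66.47 + 13.75(163.5) + 5.003(196) − 6.755(62) = 2876.373 kcal/day.
TEE = 2876.373 × 1.2 = 3451.6476 kcal/day.
Required daily surplus = 0.25 × 7700 ÷ 7 = 275 kcal/day.
Target intake = 3451.6476 + 275 = 3726.6476 kcal/day.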